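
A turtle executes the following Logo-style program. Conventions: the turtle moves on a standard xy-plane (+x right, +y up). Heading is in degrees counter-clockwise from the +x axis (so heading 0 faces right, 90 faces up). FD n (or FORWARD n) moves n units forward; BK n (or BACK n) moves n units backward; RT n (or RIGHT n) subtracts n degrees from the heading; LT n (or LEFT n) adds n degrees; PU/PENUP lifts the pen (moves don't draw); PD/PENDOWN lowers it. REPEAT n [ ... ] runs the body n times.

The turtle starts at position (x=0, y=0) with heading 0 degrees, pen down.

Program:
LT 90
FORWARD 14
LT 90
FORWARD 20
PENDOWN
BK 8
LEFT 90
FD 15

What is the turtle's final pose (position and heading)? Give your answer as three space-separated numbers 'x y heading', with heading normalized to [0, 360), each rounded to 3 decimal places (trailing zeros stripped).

Executing turtle program step by step:
Start: pos=(0,0), heading=0, pen down
LT 90: heading 0 -> 90
FD 14: (0,0) -> (0,14) [heading=90, draw]
LT 90: heading 90 -> 180
FD 20: (0,14) -> (-20,14) [heading=180, draw]
PD: pen down
BK 8: (-20,14) -> (-12,14) [heading=180, draw]
LT 90: heading 180 -> 270
FD 15: (-12,14) -> (-12,-1) [heading=270, draw]
Final: pos=(-12,-1), heading=270, 4 segment(s) drawn

Answer: -12 -1 270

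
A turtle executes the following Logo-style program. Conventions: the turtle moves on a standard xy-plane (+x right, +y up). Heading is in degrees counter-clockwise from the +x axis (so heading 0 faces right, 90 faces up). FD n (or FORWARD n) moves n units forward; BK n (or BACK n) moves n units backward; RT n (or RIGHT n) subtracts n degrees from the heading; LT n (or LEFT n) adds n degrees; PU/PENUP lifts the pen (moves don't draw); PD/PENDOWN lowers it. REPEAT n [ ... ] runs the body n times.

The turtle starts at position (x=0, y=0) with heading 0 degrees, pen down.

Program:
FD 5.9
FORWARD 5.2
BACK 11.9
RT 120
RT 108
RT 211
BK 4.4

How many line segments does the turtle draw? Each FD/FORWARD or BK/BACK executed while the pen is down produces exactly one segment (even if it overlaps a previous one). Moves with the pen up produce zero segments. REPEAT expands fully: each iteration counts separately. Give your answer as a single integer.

Answer: 4

Derivation:
Executing turtle program step by step:
Start: pos=(0,0), heading=0, pen down
FD 5.9: (0,0) -> (5.9,0) [heading=0, draw]
FD 5.2: (5.9,0) -> (11.1,0) [heading=0, draw]
BK 11.9: (11.1,0) -> (-0.8,0) [heading=0, draw]
RT 120: heading 0 -> 240
RT 108: heading 240 -> 132
RT 211: heading 132 -> 281
BK 4.4: (-0.8,0) -> (-1.64,4.319) [heading=281, draw]
Final: pos=(-1.64,4.319), heading=281, 4 segment(s) drawn
Segments drawn: 4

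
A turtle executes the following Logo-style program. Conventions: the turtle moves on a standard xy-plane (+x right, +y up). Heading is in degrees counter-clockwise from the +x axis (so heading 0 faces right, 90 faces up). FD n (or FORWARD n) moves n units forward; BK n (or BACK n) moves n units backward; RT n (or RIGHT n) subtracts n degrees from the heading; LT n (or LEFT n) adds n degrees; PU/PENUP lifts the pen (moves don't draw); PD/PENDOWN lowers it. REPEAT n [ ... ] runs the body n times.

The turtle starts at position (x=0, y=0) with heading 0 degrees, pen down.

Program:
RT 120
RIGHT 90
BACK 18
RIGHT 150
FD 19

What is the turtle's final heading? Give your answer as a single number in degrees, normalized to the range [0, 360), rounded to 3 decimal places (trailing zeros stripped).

Executing turtle program step by step:
Start: pos=(0,0), heading=0, pen down
RT 120: heading 0 -> 240
RT 90: heading 240 -> 150
BK 18: (0,0) -> (15.588,-9) [heading=150, draw]
RT 150: heading 150 -> 0
FD 19: (15.588,-9) -> (34.588,-9) [heading=0, draw]
Final: pos=(34.588,-9), heading=0, 2 segment(s) drawn

Answer: 0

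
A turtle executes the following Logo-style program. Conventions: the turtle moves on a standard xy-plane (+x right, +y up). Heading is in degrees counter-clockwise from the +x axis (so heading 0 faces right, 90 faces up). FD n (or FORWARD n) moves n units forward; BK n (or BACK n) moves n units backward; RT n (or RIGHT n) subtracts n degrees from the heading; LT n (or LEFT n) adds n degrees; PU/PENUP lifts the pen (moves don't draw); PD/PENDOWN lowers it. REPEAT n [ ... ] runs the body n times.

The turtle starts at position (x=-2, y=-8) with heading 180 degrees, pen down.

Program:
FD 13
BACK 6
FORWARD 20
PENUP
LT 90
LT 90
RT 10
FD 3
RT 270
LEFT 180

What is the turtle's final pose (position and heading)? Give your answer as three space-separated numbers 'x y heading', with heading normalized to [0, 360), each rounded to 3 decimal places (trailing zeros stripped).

Executing turtle program step by step:
Start: pos=(-2,-8), heading=180, pen down
FD 13: (-2,-8) -> (-15,-8) [heading=180, draw]
BK 6: (-15,-8) -> (-9,-8) [heading=180, draw]
FD 20: (-9,-8) -> (-29,-8) [heading=180, draw]
PU: pen up
LT 90: heading 180 -> 270
LT 90: heading 270 -> 0
RT 10: heading 0 -> 350
FD 3: (-29,-8) -> (-26.046,-8.521) [heading=350, move]
RT 270: heading 350 -> 80
LT 180: heading 80 -> 260
Final: pos=(-26.046,-8.521), heading=260, 3 segment(s) drawn

Answer: -26.046 -8.521 260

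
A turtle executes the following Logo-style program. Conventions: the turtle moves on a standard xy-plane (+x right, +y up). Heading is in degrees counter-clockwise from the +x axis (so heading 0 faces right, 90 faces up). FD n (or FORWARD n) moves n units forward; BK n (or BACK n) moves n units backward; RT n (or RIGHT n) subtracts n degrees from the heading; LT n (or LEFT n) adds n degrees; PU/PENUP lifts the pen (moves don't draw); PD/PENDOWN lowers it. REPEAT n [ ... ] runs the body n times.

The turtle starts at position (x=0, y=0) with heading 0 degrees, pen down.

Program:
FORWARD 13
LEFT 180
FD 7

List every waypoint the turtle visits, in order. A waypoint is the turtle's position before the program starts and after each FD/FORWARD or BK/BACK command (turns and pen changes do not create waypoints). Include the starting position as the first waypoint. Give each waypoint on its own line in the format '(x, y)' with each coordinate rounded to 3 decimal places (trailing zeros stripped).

Executing turtle program step by step:
Start: pos=(0,0), heading=0, pen down
FD 13: (0,0) -> (13,0) [heading=0, draw]
LT 180: heading 0 -> 180
FD 7: (13,0) -> (6,0) [heading=180, draw]
Final: pos=(6,0), heading=180, 2 segment(s) drawn
Waypoints (3 total):
(0, 0)
(13, 0)
(6, 0)

Answer: (0, 0)
(13, 0)
(6, 0)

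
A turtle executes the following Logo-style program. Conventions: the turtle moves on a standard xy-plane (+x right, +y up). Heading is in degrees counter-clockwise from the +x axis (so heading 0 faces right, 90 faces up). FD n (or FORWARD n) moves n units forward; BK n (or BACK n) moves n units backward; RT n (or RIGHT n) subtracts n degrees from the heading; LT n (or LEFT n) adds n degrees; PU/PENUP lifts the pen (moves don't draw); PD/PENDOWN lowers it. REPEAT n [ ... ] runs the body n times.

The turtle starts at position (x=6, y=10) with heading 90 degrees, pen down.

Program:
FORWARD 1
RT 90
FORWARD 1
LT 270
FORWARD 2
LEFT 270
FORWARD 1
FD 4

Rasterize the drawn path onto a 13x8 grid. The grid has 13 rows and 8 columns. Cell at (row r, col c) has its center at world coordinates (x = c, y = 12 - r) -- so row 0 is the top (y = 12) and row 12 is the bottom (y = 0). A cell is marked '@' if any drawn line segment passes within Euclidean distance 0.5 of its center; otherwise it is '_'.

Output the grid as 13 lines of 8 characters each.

Answer: ________
______@@
______@@
__@@@@@@
________
________
________
________
________
________
________
________
________

Derivation:
Segment 0: (6,10) -> (6,11)
Segment 1: (6,11) -> (7,11)
Segment 2: (7,11) -> (7,9)
Segment 3: (7,9) -> (6,9)
Segment 4: (6,9) -> (2,9)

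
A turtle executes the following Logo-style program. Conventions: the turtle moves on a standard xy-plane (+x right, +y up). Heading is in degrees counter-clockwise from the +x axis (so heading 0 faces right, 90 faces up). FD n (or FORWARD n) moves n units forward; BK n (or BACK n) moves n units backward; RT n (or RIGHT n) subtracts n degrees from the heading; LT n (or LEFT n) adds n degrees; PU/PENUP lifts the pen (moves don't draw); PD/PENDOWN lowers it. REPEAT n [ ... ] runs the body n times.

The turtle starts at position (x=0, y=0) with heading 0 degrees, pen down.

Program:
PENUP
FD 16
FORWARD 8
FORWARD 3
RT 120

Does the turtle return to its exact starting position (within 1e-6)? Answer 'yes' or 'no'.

Executing turtle program step by step:
Start: pos=(0,0), heading=0, pen down
PU: pen up
FD 16: (0,0) -> (16,0) [heading=0, move]
FD 8: (16,0) -> (24,0) [heading=0, move]
FD 3: (24,0) -> (27,0) [heading=0, move]
RT 120: heading 0 -> 240
Final: pos=(27,0), heading=240, 0 segment(s) drawn

Start position: (0, 0)
Final position: (27, 0)
Distance = 27; >= 1e-6 -> NOT closed

Answer: no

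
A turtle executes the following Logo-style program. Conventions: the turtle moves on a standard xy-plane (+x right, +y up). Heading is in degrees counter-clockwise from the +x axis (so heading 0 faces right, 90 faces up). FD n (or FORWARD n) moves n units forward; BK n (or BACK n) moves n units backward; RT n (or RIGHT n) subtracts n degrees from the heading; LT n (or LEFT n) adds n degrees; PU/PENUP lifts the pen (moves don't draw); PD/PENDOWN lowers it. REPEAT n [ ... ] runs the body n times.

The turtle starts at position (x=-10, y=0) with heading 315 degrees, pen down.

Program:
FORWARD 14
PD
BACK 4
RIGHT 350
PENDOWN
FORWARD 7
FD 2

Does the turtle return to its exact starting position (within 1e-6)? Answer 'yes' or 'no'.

Executing turtle program step by step:
Start: pos=(-10,0), heading=315, pen down
FD 14: (-10,0) -> (-0.101,-9.899) [heading=315, draw]
PD: pen down
BK 4: (-0.101,-9.899) -> (-2.929,-7.071) [heading=315, draw]
RT 350: heading 315 -> 325
PD: pen down
FD 7: (-2.929,-7.071) -> (2.805,-11.086) [heading=325, draw]
FD 2: (2.805,-11.086) -> (4.443,-12.233) [heading=325, draw]
Final: pos=(4.443,-12.233), heading=325, 4 segment(s) drawn

Start position: (-10, 0)
Final position: (4.443, -12.233)
Distance = 18.928; >= 1e-6 -> NOT closed

Answer: no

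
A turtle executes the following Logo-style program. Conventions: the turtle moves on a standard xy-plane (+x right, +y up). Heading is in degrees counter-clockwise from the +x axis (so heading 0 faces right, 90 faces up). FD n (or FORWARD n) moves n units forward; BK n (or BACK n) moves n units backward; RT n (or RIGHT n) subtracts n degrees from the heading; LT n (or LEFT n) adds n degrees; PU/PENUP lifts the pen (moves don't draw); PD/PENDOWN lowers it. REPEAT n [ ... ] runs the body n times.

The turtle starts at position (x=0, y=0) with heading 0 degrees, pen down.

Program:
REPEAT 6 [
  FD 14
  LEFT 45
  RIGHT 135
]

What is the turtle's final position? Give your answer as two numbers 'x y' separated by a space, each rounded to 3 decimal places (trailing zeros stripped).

Executing turtle program step by step:
Start: pos=(0,0), heading=0, pen down
REPEAT 6 [
  -- iteration 1/6 --
  FD 14: (0,0) -> (14,0) [heading=0, draw]
  LT 45: heading 0 -> 45
  RT 135: heading 45 -> 270
  -- iteration 2/6 --
  FD 14: (14,0) -> (14,-14) [heading=270, draw]
  LT 45: heading 270 -> 315
  RT 135: heading 315 -> 180
  -- iteration 3/6 --
  FD 14: (14,-14) -> (0,-14) [heading=180, draw]
  LT 45: heading 180 -> 225
  RT 135: heading 225 -> 90
  -- iteration 4/6 --
  FD 14: (0,-14) -> (0,0) [heading=90, draw]
  LT 45: heading 90 -> 135
  RT 135: heading 135 -> 0
  -- iteration 5/6 --
  FD 14: (0,0) -> (14,0) [heading=0, draw]
  LT 45: heading 0 -> 45
  RT 135: heading 45 -> 270
  -- iteration 6/6 --
  FD 14: (14,0) -> (14,-14) [heading=270, draw]
  LT 45: heading 270 -> 315
  RT 135: heading 315 -> 180
]
Final: pos=(14,-14), heading=180, 6 segment(s) drawn

Answer: 14 -14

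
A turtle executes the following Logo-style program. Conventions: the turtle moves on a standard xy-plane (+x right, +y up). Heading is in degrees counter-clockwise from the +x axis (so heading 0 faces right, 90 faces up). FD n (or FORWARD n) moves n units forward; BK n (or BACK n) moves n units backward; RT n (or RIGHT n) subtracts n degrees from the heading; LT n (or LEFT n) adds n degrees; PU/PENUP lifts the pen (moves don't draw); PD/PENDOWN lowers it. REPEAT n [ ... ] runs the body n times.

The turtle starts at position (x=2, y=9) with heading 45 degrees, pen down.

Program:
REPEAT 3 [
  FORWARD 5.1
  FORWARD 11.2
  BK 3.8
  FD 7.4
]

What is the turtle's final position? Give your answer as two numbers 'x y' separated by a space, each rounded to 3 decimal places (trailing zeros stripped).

Answer: 44.214 51.214

Derivation:
Executing turtle program step by step:
Start: pos=(2,9), heading=45, pen down
REPEAT 3 [
  -- iteration 1/3 --
  FD 5.1: (2,9) -> (5.606,12.606) [heading=45, draw]
  FD 11.2: (5.606,12.606) -> (13.526,20.526) [heading=45, draw]
  BK 3.8: (13.526,20.526) -> (10.839,17.839) [heading=45, draw]
  FD 7.4: (10.839,17.839) -> (16.071,23.071) [heading=45, draw]
  -- iteration 2/3 --
  FD 5.1: (16.071,23.071) -> (19.678,26.678) [heading=45, draw]
  FD 11.2: (19.678,26.678) -> (27.597,34.597) [heading=45, draw]
  BK 3.8: (27.597,34.597) -> (24.91,31.91) [heading=45, draw]
  FD 7.4: (24.91,31.91) -> (30.143,37.143) [heading=45, draw]
  -- iteration 3/3 --
  FD 5.1: (30.143,37.143) -> (33.749,40.749) [heading=45, draw]
  FD 11.2: (33.749,40.749) -> (41.669,48.669) [heading=45, draw]
  BK 3.8: (41.669,48.669) -> (38.982,45.982) [heading=45, draw]
  FD 7.4: (38.982,45.982) -> (44.214,51.214) [heading=45, draw]
]
Final: pos=(44.214,51.214), heading=45, 12 segment(s) drawn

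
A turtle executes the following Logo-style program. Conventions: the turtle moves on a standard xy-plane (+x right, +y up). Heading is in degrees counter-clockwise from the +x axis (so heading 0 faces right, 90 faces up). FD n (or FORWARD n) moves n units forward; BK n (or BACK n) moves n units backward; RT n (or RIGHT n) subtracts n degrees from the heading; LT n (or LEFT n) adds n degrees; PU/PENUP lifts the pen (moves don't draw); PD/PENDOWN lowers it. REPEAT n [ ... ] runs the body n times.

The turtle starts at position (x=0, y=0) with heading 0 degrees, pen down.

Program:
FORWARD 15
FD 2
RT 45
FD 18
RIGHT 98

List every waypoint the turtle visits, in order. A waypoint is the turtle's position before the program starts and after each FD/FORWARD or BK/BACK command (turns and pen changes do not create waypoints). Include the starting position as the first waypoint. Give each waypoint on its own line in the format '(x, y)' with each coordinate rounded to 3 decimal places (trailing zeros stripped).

Answer: (0, 0)
(15, 0)
(17, 0)
(29.728, -12.728)

Derivation:
Executing turtle program step by step:
Start: pos=(0,0), heading=0, pen down
FD 15: (0,0) -> (15,0) [heading=0, draw]
FD 2: (15,0) -> (17,0) [heading=0, draw]
RT 45: heading 0 -> 315
FD 18: (17,0) -> (29.728,-12.728) [heading=315, draw]
RT 98: heading 315 -> 217
Final: pos=(29.728,-12.728), heading=217, 3 segment(s) drawn
Waypoints (4 total):
(0, 0)
(15, 0)
(17, 0)
(29.728, -12.728)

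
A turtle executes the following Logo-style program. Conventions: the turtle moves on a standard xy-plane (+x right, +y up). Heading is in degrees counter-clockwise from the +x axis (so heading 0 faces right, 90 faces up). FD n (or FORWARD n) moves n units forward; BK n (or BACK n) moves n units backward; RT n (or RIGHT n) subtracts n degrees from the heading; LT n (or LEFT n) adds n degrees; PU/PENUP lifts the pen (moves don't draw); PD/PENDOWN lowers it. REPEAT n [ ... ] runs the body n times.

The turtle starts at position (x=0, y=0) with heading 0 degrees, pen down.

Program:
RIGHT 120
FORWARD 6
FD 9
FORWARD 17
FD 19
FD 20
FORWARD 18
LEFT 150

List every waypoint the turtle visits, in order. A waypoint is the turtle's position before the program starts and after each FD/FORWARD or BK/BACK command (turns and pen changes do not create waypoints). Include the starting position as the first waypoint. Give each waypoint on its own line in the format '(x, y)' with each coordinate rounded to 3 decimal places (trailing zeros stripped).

Executing turtle program step by step:
Start: pos=(0,0), heading=0, pen down
RT 120: heading 0 -> 240
FD 6: (0,0) -> (-3,-5.196) [heading=240, draw]
FD 9: (-3,-5.196) -> (-7.5,-12.99) [heading=240, draw]
FD 17: (-7.5,-12.99) -> (-16,-27.713) [heading=240, draw]
FD 19: (-16,-27.713) -> (-25.5,-44.167) [heading=240, draw]
FD 20: (-25.5,-44.167) -> (-35.5,-61.488) [heading=240, draw]
FD 18: (-35.5,-61.488) -> (-44.5,-77.076) [heading=240, draw]
LT 150: heading 240 -> 30
Final: pos=(-44.5,-77.076), heading=30, 6 segment(s) drawn
Waypoints (7 total):
(0, 0)
(-3, -5.196)
(-7.5, -12.99)
(-16, -27.713)
(-25.5, -44.167)
(-35.5, -61.488)
(-44.5, -77.076)

Answer: (0, 0)
(-3, -5.196)
(-7.5, -12.99)
(-16, -27.713)
(-25.5, -44.167)
(-35.5, -61.488)
(-44.5, -77.076)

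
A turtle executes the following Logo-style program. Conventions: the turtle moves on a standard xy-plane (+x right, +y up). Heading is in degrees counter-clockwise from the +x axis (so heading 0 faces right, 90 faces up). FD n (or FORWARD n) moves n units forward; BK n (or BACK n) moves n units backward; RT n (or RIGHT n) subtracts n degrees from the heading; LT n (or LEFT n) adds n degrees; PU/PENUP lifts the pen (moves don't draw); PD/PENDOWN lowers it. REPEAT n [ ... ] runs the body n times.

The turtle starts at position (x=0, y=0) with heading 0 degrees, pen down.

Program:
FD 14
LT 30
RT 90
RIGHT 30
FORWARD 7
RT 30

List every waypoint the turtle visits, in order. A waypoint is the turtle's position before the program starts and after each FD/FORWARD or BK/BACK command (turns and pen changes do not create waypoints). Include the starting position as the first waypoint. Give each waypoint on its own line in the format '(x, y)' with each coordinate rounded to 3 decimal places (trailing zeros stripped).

Answer: (0, 0)
(14, 0)
(14, -7)

Derivation:
Executing turtle program step by step:
Start: pos=(0,0), heading=0, pen down
FD 14: (0,0) -> (14,0) [heading=0, draw]
LT 30: heading 0 -> 30
RT 90: heading 30 -> 300
RT 30: heading 300 -> 270
FD 7: (14,0) -> (14,-7) [heading=270, draw]
RT 30: heading 270 -> 240
Final: pos=(14,-7), heading=240, 2 segment(s) drawn
Waypoints (3 total):
(0, 0)
(14, 0)
(14, -7)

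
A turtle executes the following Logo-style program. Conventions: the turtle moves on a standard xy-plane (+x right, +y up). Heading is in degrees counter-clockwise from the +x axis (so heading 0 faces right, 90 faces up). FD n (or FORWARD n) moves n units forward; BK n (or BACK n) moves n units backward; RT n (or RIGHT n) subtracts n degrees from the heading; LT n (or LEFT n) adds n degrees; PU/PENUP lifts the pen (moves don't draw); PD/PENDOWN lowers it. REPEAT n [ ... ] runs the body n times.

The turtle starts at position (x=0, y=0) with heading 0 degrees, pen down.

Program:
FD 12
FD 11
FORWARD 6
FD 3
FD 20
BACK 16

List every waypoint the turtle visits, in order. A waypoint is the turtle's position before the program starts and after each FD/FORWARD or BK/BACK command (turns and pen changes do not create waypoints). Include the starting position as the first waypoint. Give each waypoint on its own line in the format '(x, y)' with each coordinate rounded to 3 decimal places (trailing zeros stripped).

Answer: (0, 0)
(12, 0)
(23, 0)
(29, 0)
(32, 0)
(52, 0)
(36, 0)

Derivation:
Executing turtle program step by step:
Start: pos=(0,0), heading=0, pen down
FD 12: (0,0) -> (12,0) [heading=0, draw]
FD 11: (12,0) -> (23,0) [heading=0, draw]
FD 6: (23,0) -> (29,0) [heading=0, draw]
FD 3: (29,0) -> (32,0) [heading=0, draw]
FD 20: (32,0) -> (52,0) [heading=0, draw]
BK 16: (52,0) -> (36,0) [heading=0, draw]
Final: pos=(36,0), heading=0, 6 segment(s) drawn
Waypoints (7 total):
(0, 0)
(12, 0)
(23, 0)
(29, 0)
(32, 0)
(52, 0)
(36, 0)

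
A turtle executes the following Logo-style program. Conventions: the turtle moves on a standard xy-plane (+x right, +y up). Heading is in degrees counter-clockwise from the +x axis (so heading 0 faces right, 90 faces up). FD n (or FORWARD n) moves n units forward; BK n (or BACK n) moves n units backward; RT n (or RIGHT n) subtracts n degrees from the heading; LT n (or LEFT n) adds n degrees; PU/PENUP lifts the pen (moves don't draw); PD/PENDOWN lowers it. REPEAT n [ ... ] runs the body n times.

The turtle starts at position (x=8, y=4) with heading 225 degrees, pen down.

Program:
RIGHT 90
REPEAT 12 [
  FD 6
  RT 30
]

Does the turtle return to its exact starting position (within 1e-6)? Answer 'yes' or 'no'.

Executing turtle program step by step:
Start: pos=(8,4), heading=225, pen down
RT 90: heading 225 -> 135
REPEAT 12 [
  -- iteration 1/12 --
  FD 6: (8,4) -> (3.757,8.243) [heading=135, draw]
  RT 30: heading 135 -> 105
  -- iteration 2/12 --
  FD 6: (3.757,8.243) -> (2.204,14.038) [heading=105, draw]
  RT 30: heading 105 -> 75
  -- iteration 3/12 --
  FD 6: (2.204,14.038) -> (3.757,19.834) [heading=75, draw]
  RT 30: heading 75 -> 45
  -- iteration 4/12 --
  FD 6: (3.757,19.834) -> (8,24.076) [heading=45, draw]
  RT 30: heading 45 -> 15
  -- iteration 5/12 --
  FD 6: (8,24.076) -> (13.796,25.629) [heading=15, draw]
  RT 30: heading 15 -> 345
  -- iteration 6/12 --
  FD 6: (13.796,25.629) -> (19.591,24.076) [heading=345, draw]
  RT 30: heading 345 -> 315
  -- iteration 7/12 --
  FD 6: (19.591,24.076) -> (23.834,19.834) [heading=315, draw]
  RT 30: heading 315 -> 285
  -- iteration 8/12 --
  FD 6: (23.834,19.834) -> (25.387,14.038) [heading=285, draw]
  RT 30: heading 285 -> 255
  -- iteration 9/12 --
  FD 6: (25.387,14.038) -> (23.834,8.243) [heading=255, draw]
  RT 30: heading 255 -> 225
  -- iteration 10/12 --
  FD 6: (23.834,8.243) -> (19.591,4) [heading=225, draw]
  RT 30: heading 225 -> 195
  -- iteration 11/12 --
  FD 6: (19.591,4) -> (13.796,2.447) [heading=195, draw]
  RT 30: heading 195 -> 165
  -- iteration 12/12 --
  FD 6: (13.796,2.447) -> (8,4) [heading=165, draw]
  RT 30: heading 165 -> 135
]
Final: pos=(8,4), heading=135, 12 segment(s) drawn

Start position: (8, 4)
Final position: (8, 4)
Distance = 0; < 1e-6 -> CLOSED

Answer: yes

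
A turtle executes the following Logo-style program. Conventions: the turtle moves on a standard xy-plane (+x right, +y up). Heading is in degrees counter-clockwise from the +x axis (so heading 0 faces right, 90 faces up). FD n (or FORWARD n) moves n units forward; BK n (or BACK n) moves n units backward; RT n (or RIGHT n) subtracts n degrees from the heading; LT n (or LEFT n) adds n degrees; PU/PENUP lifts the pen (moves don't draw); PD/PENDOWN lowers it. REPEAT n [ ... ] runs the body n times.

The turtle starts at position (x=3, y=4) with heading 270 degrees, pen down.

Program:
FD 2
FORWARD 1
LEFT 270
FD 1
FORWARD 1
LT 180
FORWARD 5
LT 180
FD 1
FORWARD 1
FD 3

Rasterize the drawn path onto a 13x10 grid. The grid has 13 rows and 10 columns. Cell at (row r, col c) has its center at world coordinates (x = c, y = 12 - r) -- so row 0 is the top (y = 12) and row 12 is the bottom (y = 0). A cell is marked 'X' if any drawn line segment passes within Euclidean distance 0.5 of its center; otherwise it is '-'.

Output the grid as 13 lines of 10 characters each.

Segment 0: (3,4) -> (3,2)
Segment 1: (3,2) -> (3,1)
Segment 2: (3,1) -> (2,1)
Segment 3: (2,1) -> (1,1)
Segment 4: (1,1) -> (6,1)
Segment 5: (6,1) -> (5,1)
Segment 6: (5,1) -> (4,1)
Segment 7: (4,1) -> (1,1)

Answer: ----------
----------
----------
----------
----------
----------
----------
----------
---X------
---X------
---X------
-XXXXXX---
----------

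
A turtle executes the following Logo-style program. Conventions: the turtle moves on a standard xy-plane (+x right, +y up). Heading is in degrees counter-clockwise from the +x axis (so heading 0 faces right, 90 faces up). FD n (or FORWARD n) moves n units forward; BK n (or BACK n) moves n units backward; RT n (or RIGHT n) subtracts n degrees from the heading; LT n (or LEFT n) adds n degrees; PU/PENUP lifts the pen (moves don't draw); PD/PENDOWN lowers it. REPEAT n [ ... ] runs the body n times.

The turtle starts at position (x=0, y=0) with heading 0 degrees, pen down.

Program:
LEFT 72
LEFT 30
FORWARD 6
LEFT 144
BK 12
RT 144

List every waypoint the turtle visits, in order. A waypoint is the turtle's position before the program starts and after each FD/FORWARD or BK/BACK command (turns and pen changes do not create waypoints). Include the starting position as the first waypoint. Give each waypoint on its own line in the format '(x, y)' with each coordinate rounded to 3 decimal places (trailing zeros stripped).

Executing turtle program step by step:
Start: pos=(0,0), heading=0, pen down
LT 72: heading 0 -> 72
LT 30: heading 72 -> 102
FD 6: (0,0) -> (-1.247,5.869) [heading=102, draw]
LT 144: heading 102 -> 246
BK 12: (-1.247,5.869) -> (3.633,16.831) [heading=246, draw]
RT 144: heading 246 -> 102
Final: pos=(3.633,16.831), heading=102, 2 segment(s) drawn
Waypoints (3 total):
(0, 0)
(-1.247, 5.869)
(3.633, 16.831)

Answer: (0, 0)
(-1.247, 5.869)
(3.633, 16.831)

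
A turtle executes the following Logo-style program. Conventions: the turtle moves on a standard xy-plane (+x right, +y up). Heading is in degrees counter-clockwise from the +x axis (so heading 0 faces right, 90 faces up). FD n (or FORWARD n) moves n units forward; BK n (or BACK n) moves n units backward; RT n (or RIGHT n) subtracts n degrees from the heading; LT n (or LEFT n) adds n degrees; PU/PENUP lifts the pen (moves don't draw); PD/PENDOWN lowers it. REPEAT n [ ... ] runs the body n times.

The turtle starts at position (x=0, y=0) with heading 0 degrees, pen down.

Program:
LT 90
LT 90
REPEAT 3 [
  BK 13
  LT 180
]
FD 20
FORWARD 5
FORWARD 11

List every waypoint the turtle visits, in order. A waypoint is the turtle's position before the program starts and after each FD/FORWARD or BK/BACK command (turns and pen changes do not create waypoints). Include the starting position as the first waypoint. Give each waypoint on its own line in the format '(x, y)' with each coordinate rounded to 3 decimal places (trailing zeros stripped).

Answer: (0, 0)
(13, 0)
(0, 0)
(13, 0)
(33, 0)
(38, 0)
(49, 0)

Derivation:
Executing turtle program step by step:
Start: pos=(0,0), heading=0, pen down
LT 90: heading 0 -> 90
LT 90: heading 90 -> 180
REPEAT 3 [
  -- iteration 1/3 --
  BK 13: (0,0) -> (13,0) [heading=180, draw]
  LT 180: heading 180 -> 0
  -- iteration 2/3 --
  BK 13: (13,0) -> (0,0) [heading=0, draw]
  LT 180: heading 0 -> 180
  -- iteration 3/3 --
  BK 13: (0,0) -> (13,0) [heading=180, draw]
  LT 180: heading 180 -> 0
]
FD 20: (13,0) -> (33,0) [heading=0, draw]
FD 5: (33,0) -> (38,0) [heading=0, draw]
FD 11: (38,0) -> (49,0) [heading=0, draw]
Final: pos=(49,0), heading=0, 6 segment(s) drawn
Waypoints (7 total):
(0, 0)
(13, 0)
(0, 0)
(13, 0)
(33, 0)
(38, 0)
(49, 0)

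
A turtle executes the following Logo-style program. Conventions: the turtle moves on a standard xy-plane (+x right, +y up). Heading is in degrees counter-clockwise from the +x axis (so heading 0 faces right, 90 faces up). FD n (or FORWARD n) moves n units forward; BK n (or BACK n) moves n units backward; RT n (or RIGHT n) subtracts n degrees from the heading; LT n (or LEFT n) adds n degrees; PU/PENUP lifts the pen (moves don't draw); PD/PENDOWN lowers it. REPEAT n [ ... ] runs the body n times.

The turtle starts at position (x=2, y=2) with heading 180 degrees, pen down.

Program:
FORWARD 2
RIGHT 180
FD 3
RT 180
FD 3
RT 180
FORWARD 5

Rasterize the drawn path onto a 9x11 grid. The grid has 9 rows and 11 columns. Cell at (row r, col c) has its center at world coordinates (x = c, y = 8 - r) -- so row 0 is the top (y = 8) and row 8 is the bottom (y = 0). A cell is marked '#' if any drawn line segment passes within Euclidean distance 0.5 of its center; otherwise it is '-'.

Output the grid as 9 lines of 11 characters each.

Segment 0: (2,2) -> (0,2)
Segment 1: (0,2) -> (3,2)
Segment 2: (3,2) -> (0,2)
Segment 3: (0,2) -> (5,2)

Answer: -----------
-----------
-----------
-----------
-----------
-----------
######-----
-----------
-----------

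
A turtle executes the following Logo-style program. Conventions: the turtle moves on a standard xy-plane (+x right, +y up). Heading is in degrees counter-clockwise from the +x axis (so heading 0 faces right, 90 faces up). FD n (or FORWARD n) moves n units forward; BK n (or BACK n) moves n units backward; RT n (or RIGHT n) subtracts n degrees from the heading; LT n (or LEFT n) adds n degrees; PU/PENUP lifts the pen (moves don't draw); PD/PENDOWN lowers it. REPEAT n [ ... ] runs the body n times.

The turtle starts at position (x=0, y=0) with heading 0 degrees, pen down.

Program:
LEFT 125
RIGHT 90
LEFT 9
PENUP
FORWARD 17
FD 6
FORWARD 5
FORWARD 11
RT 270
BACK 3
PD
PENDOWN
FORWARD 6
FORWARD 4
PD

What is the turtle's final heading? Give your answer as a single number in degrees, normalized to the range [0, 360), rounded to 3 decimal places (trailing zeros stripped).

Answer: 134

Derivation:
Executing turtle program step by step:
Start: pos=(0,0), heading=0, pen down
LT 125: heading 0 -> 125
RT 90: heading 125 -> 35
LT 9: heading 35 -> 44
PU: pen up
FD 17: (0,0) -> (12.229,11.809) [heading=44, move]
FD 6: (12.229,11.809) -> (16.545,15.977) [heading=44, move]
FD 5: (16.545,15.977) -> (20.142,19.45) [heading=44, move]
FD 11: (20.142,19.45) -> (28.054,27.092) [heading=44, move]
RT 270: heading 44 -> 134
BK 3: (28.054,27.092) -> (30.138,24.934) [heading=134, move]
PD: pen down
PD: pen down
FD 6: (30.138,24.934) -> (25.97,29.25) [heading=134, draw]
FD 4: (25.97,29.25) -> (23.192,32.127) [heading=134, draw]
PD: pen down
Final: pos=(23.192,32.127), heading=134, 2 segment(s) drawn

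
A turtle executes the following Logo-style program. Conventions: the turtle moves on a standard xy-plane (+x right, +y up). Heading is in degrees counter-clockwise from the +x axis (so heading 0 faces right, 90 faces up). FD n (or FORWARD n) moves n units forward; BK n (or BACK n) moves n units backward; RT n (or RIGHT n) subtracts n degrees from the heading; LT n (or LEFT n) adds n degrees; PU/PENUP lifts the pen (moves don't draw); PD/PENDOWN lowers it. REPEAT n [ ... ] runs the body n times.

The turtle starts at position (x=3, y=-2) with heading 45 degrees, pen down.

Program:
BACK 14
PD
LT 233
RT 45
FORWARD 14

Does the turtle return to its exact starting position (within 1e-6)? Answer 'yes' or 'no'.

Executing turtle program step by step:
Start: pos=(3,-2), heading=45, pen down
BK 14: (3,-2) -> (-6.899,-11.899) [heading=45, draw]
PD: pen down
LT 233: heading 45 -> 278
RT 45: heading 278 -> 233
FD 14: (-6.899,-11.899) -> (-15.325,-23.08) [heading=233, draw]
Final: pos=(-15.325,-23.08), heading=233, 2 segment(s) drawn

Start position: (3, -2)
Final position: (-15.325, -23.08)
Distance = 27.932; >= 1e-6 -> NOT closed

Answer: no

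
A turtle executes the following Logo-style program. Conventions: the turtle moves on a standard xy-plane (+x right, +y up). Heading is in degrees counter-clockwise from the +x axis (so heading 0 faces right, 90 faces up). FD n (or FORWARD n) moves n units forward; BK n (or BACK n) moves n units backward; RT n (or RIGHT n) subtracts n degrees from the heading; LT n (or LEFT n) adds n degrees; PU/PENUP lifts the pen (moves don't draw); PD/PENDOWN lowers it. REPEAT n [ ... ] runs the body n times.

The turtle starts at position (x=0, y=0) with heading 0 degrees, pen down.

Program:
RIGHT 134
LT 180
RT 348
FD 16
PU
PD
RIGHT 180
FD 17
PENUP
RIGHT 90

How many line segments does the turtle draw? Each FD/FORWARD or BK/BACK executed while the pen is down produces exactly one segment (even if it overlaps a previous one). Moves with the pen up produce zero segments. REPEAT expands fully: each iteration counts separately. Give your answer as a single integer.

Answer: 2

Derivation:
Executing turtle program step by step:
Start: pos=(0,0), heading=0, pen down
RT 134: heading 0 -> 226
LT 180: heading 226 -> 46
RT 348: heading 46 -> 58
FD 16: (0,0) -> (8.479,13.569) [heading=58, draw]
PU: pen up
PD: pen down
RT 180: heading 58 -> 238
FD 17: (8.479,13.569) -> (-0.53,-0.848) [heading=238, draw]
PU: pen up
RT 90: heading 238 -> 148
Final: pos=(-0.53,-0.848), heading=148, 2 segment(s) drawn
Segments drawn: 2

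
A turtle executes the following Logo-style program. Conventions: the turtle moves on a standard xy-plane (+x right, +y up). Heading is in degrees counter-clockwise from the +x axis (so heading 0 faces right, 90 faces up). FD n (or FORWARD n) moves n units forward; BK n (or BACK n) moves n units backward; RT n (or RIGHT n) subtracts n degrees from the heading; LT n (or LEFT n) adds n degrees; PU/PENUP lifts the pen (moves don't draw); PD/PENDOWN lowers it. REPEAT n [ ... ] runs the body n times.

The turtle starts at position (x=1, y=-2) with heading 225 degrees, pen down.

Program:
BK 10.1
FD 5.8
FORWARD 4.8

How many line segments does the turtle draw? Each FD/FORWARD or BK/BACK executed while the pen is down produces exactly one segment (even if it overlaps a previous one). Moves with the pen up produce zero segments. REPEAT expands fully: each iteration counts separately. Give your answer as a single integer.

Executing turtle program step by step:
Start: pos=(1,-2), heading=225, pen down
BK 10.1: (1,-2) -> (8.142,5.142) [heading=225, draw]
FD 5.8: (8.142,5.142) -> (4.041,1.041) [heading=225, draw]
FD 4.8: (4.041,1.041) -> (0.646,-2.354) [heading=225, draw]
Final: pos=(0.646,-2.354), heading=225, 3 segment(s) drawn
Segments drawn: 3

Answer: 3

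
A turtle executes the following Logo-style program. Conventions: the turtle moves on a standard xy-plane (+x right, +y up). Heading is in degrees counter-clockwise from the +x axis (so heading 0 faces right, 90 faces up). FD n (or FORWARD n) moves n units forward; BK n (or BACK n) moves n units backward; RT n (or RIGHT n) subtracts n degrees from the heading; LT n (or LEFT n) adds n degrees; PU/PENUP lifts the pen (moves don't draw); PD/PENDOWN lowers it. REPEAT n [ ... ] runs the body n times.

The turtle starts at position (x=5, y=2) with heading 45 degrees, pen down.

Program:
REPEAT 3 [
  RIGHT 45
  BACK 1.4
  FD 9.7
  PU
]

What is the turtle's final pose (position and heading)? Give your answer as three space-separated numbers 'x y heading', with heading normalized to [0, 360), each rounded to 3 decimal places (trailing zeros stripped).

Executing turtle program step by step:
Start: pos=(5,2), heading=45, pen down
REPEAT 3 [
  -- iteration 1/3 --
  RT 45: heading 45 -> 0
  BK 1.4: (5,2) -> (3.6,2) [heading=0, draw]
  FD 9.7: (3.6,2) -> (13.3,2) [heading=0, draw]
  PU: pen up
  -- iteration 2/3 --
  RT 45: heading 0 -> 315
  BK 1.4: (13.3,2) -> (12.31,2.99) [heading=315, move]
  FD 9.7: (12.31,2.99) -> (19.169,-3.869) [heading=315, move]
  PU: pen up
  -- iteration 3/3 --
  RT 45: heading 315 -> 270
  BK 1.4: (19.169,-3.869) -> (19.169,-2.469) [heading=270, move]
  FD 9.7: (19.169,-2.469) -> (19.169,-12.169) [heading=270, move]
  PU: pen up
]
Final: pos=(19.169,-12.169), heading=270, 2 segment(s) drawn

Answer: 19.169 -12.169 270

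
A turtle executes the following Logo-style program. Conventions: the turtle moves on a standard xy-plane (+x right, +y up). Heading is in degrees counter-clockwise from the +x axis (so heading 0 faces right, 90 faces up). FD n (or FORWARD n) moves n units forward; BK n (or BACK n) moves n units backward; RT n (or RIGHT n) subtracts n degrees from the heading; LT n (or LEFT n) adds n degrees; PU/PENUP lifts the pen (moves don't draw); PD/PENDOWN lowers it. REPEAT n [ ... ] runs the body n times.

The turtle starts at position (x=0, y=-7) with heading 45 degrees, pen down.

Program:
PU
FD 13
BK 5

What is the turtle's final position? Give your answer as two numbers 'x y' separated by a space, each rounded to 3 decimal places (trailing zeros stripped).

Executing turtle program step by step:
Start: pos=(0,-7), heading=45, pen down
PU: pen up
FD 13: (0,-7) -> (9.192,2.192) [heading=45, move]
BK 5: (9.192,2.192) -> (5.657,-1.343) [heading=45, move]
Final: pos=(5.657,-1.343), heading=45, 0 segment(s) drawn

Answer: 5.657 -1.343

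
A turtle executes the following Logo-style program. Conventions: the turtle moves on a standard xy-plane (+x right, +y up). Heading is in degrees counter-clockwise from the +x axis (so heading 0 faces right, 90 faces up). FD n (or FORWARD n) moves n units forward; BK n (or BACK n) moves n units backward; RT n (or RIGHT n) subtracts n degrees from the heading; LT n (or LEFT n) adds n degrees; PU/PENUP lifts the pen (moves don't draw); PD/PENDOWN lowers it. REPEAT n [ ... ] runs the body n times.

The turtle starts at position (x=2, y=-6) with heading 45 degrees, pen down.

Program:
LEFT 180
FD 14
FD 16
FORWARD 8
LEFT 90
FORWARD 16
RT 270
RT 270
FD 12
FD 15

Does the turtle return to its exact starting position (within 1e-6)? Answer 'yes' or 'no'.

Answer: no

Derivation:
Executing turtle program step by step:
Start: pos=(2,-6), heading=45, pen down
LT 180: heading 45 -> 225
FD 14: (2,-6) -> (-7.899,-15.899) [heading=225, draw]
FD 16: (-7.899,-15.899) -> (-19.213,-27.213) [heading=225, draw]
FD 8: (-19.213,-27.213) -> (-24.87,-32.87) [heading=225, draw]
LT 90: heading 225 -> 315
FD 16: (-24.87,-32.87) -> (-13.556,-44.184) [heading=315, draw]
RT 270: heading 315 -> 45
RT 270: heading 45 -> 135
FD 12: (-13.556,-44.184) -> (-22.042,-35.698) [heading=135, draw]
FD 15: (-22.042,-35.698) -> (-32.648,-25.092) [heading=135, draw]
Final: pos=(-32.648,-25.092), heading=135, 6 segment(s) drawn

Start position: (2, -6)
Final position: (-32.648, -25.092)
Distance = 39.56; >= 1e-6 -> NOT closed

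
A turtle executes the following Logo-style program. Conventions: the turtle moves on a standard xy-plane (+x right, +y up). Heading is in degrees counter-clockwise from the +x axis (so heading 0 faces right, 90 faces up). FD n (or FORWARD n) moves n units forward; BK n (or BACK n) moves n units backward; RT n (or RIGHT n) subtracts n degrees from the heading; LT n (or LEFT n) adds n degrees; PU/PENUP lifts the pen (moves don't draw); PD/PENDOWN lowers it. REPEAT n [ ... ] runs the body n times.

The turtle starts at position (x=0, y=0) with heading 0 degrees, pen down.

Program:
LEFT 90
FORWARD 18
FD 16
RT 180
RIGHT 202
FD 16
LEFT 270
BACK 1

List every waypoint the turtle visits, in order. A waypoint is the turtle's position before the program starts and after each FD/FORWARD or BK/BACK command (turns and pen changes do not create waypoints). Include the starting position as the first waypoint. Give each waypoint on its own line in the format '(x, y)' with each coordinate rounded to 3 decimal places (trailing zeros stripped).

Answer: (0, 0)
(0, 18)
(0, 34)
(5.994, 48.835)
(5.067, 49.21)

Derivation:
Executing turtle program step by step:
Start: pos=(0,0), heading=0, pen down
LT 90: heading 0 -> 90
FD 18: (0,0) -> (0,18) [heading=90, draw]
FD 16: (0,18) -> (0,34) [heading=90, draw]
RT 180: heading 90 -> 270
RT 202: heading 270 -> 68
FD 16: (0,34) -> (5.994,48.835) [heading=68, draw]
LT 270: heading 68 -> 338
BK 1: (5.994,48.835) -> (5.067,49.21) [heading=338, draw]
Final: pos=(5.067,49.21), heading=338, 4 segment(s) drawn
Waypoints (5 total):
(0, 0)
(0, 18)
(0, 34)
(5.994, 48.835)
(5.067, 49.21)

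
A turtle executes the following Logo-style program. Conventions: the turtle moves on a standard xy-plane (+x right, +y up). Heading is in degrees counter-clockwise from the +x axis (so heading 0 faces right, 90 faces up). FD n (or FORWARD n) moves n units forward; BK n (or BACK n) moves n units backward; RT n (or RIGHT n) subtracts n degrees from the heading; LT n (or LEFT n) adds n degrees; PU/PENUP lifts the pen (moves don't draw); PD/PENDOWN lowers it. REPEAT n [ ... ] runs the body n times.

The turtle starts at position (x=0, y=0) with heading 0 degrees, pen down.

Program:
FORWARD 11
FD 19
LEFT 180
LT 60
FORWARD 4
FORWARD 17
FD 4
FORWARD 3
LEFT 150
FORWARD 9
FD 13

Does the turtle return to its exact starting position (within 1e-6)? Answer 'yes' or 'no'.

Executing turtle program step by step:
Start: pos=(0,0), heading=0, pen down
FD 11: (0,0) -> (11,0) [heading=0, draw]
FD 19: (11,0) -> (30,0) [heading=0, draw]
LT 180: heading 0 -> 180
LT 60: heading 180 -> 240
FD 4: (30,0) -> (28,-3.464) [heading=240, draw]
FD 17: (28,-3.464) -> (19.5,-18.187) [heading=240, draw]
FD 4: (19.5,-18.187) -> (17.5,-21.651) [heading=240, draw]
FD 3: (17.5,-21.651) -> (16,-24.249) [heading=240, draw]
LT 150: heading 240 -> 30
FD 9: (16,-24.249) -> (23.794,-19.749) [heading=30, draw]
FD 13: (23.794,-19.749) -> (35.053,-13.249) [heading=30, draw]
Final: pos=(35.053,-13.249), heading=30, 8 segment(s) drawn

Start position: (0, 0)
Final position: (35.053, -13.249)
Distance = 37.473; >= 1e-6 -> NOT closed

Answer: no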